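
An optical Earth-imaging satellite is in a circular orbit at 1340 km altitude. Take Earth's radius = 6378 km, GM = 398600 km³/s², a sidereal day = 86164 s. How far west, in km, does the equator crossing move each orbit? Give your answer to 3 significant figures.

3140 km

Semi-major axis a = 6378 + 1340 = 7718 km. Period T = 2π√(a³/μ) = 2π√(7718³/398600) = 6747.9 s = 112.46 min.
During one orbit Earth rotates (6747.9 / 86164) × 360° = 28.19°.
At the equator that is 28.19° × (2π·6378/360) km/° = 28.19 × 111.3 = 3138 km.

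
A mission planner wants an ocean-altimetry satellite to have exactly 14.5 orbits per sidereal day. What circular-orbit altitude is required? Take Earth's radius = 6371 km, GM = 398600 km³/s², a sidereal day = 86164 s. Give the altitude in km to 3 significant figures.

720 km

Required period T = 86164 / 14.5 = 5942.3 s.
From T = 2π√(a³/μ): a = (μ T²/4π²)^(1/3) = (398600 × 5942.3² / 4π²)^(1/3) = 7091 km.
Altitude h = a − R = 7091 − 6371 = 720 km.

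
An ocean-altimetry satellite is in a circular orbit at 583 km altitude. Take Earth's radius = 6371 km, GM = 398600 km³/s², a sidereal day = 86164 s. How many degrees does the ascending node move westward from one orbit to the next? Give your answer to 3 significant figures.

Semi-major axis a = 6371 + 583 = 6954 km. Period T = 2π√(a³/μ) = 2π√(6954³/398600) = 5771.2 s = 96.19 min.
During one orbit Earth rotates (5771.2 / 86164) × 360° = 24.11°.

24.1°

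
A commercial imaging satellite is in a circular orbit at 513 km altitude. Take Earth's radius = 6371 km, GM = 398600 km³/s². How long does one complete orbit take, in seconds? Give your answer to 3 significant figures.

5680 seconds

Semi-major axis a = 6371 + 513 = 6884 km. Period T = 2π√(a³/μ) = 2π√(6884³/398600) = 5684.2 s = 94.74 min.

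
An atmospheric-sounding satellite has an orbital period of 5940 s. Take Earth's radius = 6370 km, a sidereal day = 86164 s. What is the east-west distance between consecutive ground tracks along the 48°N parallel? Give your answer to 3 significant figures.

Node shift per orbit = (5940.0/86164) × 360° = 24.82°.
Equatorial spacing = 24.82 × 111.2 km/° = 2759 km.
At 48° latitude, spacing = 2759 × cos(48°) = 1846 km.

1850 km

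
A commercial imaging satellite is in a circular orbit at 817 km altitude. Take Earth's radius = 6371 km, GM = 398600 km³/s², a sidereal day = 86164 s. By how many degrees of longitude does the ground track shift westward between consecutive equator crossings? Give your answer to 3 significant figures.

Semi-major axis a = 6371 + 817 = 7188 km. Period T = 2π√(a³/μ) = 2π√(7188³/398600) = 6064.9 s = 101.08 min.
During one orbit Earth rotates (6064.9 / 86164) × 360° = 25.34°.

25.3°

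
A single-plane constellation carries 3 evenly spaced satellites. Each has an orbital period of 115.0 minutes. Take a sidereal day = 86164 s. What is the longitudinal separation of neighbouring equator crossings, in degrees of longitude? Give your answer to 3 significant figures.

T = 115.0 min = 6900.0 s.
Single-satellite node shift = (6900.0/86164) × 360° = 28.83°.
With 3 satellites evenly phased, successive equator crossings are 28.83/3 = 9.610° apart.

9.61°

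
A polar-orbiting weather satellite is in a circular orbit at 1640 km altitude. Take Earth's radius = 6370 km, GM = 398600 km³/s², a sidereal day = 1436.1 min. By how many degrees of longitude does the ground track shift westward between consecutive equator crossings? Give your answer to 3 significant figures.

29.8°

Semi-major axis a = 6370 + 1640 = 8010 km. Period T = 2π√(a³/μ) = 2π√(8010³/398600) = 7134.4 s = 118.91 min.
During one orbit Earth rotates (7134.4 / 86166) × 360° = 29.81°.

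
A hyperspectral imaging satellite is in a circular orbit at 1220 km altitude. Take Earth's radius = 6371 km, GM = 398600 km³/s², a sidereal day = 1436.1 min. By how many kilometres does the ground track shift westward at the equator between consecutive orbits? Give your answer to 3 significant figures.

3060 km

Semi-major axis a = 6371 + 1220 = 7591 km. Period T = 2π√(a³/μ) = 2π√(7591³/398600) = 6582.0 s = 109.70 min.
During one orbit Earth rotates (6582.0 / 86166) × 360° = 27.50°.
At the equator that is 27.50° × (2π·6371/360) km/° = 27.50 × 111.2 = 3058 km.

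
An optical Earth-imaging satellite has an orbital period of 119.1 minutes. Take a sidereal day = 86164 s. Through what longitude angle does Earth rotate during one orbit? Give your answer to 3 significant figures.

T = 119.1 min = 7146.0 s.
During one orbit Earth rotates (7146.0 / 86164) × 360° = 29.86°.

29.9°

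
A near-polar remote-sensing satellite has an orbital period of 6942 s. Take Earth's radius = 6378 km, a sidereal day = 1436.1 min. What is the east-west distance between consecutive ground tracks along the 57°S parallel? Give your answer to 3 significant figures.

1760 km

Node shift per orbit = (6942.0/86166) × 360° = 29.00°.
Equatorial spacing = 29.00 × 111.3 km/° = 3229 km.
At 57° latitude, spacing = 3229 × cos(57°) = 1758 km.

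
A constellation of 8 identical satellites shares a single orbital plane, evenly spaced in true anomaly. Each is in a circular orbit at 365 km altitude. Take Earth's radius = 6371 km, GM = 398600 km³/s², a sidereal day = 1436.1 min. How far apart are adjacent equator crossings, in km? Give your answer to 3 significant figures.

320 km

Semi-major axis a = 6371 + 365 = 6736 km. Period T = 2π√(a³/μ) = 2π√(6736³/398600) = 5501.9 s = 91.70 min.
Single-satellite node shift = (5501.9/86166) × 360° = 22.99°.
With 8 satellites evenly phased, successive equator crossings are 22.99/8 = 2.873° apart.
That is 2.873 × 111.2 = 320 km at the equator.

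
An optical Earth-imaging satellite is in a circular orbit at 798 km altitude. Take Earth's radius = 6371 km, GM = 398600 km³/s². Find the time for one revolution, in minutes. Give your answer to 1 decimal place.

100.7 min

Semi-major axis a = 6371 + 798 = 7169 km. Period T = 2π√(a³/μ) = 2π√(7169³/398600) = 6040.9 s = 100.68 min.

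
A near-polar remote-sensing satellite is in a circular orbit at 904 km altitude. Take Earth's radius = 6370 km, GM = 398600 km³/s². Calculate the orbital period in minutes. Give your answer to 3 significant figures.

103 min

Semi-major axis a = 6370 + 904 = 7274 km. Period T = 2π√(a³/μ) = 2π√(7274³/398600) = 6174.1 s = 102.90 min.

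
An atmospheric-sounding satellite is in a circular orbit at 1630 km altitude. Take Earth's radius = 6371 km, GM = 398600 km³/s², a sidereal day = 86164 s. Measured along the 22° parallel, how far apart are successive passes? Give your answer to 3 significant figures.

Semi-major axis a = 6371 + 1630 = 8001 km. Period T = 2π√(a³/μ) = 2π√(8001³/398600) = 7122.4 s = 118.71 min.
Node shift per orbit = (7122.4/86164) × 360° = 29.76°.
Equatorial spacing = 29.76 × 111.2 km/° = 3309 km.
At 22° latitude, spacing = 3309 × cos(22°) = 3068 km.

3070 km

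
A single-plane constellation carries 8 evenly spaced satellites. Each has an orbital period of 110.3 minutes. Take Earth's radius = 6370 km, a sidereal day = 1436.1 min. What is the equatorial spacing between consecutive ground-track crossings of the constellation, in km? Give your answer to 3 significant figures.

T = 110.3 min = 6618.0 s.
Single-satellite node shift = (6618.0/86166) × 360° = 27.65°.
With 8 satellites evenly phased, successive equator crossings are 27.65/8 = 3.456° apart.
That is 3.456 × 111.2 = 384 km at the equator.

384 km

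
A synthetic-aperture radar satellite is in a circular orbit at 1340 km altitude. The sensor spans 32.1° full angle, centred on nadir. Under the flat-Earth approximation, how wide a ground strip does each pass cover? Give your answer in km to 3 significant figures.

Half-angle = 32.1°/2 = 16.05°.
Swath width ≈ 2h·tan(θ/2) = 2 × 1340 × tan(16.05°) = 771.0 km.

771 km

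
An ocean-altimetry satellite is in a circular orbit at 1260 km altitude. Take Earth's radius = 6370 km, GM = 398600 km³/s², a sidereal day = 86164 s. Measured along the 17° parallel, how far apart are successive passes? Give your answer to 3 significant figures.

Semi-major axis a = 6370 + 1260 = 7630 km. Period T = 2π√(a³/μ) = 2π√(7630³/398600) = 6632.8 s = 110.55 min.
Node shift per orbit = (6632.8/86164) × 360° = 27.71°.
Equatorial spacing = 27.71 × 111.2 km/° = 3081 km.
At 17° latitude, spacing = 3081 × cos(17°) = 2946 km.

2950 km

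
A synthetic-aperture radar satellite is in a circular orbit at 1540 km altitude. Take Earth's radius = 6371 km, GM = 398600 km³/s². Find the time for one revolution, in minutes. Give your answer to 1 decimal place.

116.7 min

Semi-major axis a = 6371 + 1540 = 7911 km. Period T = 2π√(a³/μ) = 2π√(7911³/398600) = 7002.6 s = 116.71 min.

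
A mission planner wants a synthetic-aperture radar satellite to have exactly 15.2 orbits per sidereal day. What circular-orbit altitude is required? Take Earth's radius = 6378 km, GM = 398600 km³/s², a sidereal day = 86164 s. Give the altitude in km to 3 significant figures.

493 km

Required period T = 86164 / 15.2 = 5668.7 s.
From T = 2π√(a³/μ): a = (μ T²/4π²)^(1/3) = (398600 × 5668.7² / 4π²)^(1/3) = 6871 km.
Altitude h = a − R = 6871 − 6378 = 493 km.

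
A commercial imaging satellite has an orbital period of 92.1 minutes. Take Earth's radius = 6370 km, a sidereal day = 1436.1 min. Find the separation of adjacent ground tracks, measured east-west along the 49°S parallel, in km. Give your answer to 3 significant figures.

1680 km

T = 92.1 min = 5526.0 s.
Node shift per orbit = (5526.0/86166) × 360° = 23.09°.
Equatorial spacing = 23.09 × 111.2 km/° = 2567 km.
At 49° latitude, spacing = 2567 × cos(49°) = 1684 km.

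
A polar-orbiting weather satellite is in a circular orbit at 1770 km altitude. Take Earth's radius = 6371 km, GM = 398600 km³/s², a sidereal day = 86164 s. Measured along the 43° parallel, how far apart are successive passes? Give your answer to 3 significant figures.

Semi-major axis a = 6371 + 1770 = 8141 km. Period T = 2π√(a³/μ) = 2π√(8141³/398600) = 7310.2 s = 121.84 min.
Node shift per orbit = (7310.2/86164) × 360° = 30.54°.
Equatorial spacing = 30.54 × 111.2 km/° = 3396 km.
At 43° latitude, spacing = 3396 × cos(43°) = 2484 km.

2480 km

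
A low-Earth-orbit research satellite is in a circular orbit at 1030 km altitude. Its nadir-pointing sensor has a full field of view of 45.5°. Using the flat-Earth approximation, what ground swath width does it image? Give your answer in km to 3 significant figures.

Half-angle = 45.5°/2 = 22.75°.
Swath width ≈ 2h·tan(θ/2) = 2 × 1030 × tan(22.75°) = 863.8 km.

864 km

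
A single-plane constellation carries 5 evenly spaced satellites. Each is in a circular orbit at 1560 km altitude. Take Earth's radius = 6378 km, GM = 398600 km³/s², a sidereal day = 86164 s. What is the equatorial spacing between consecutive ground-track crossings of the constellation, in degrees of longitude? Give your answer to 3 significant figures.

5.88°

Semi-major axis a = 6378 + 1560 = 7938 km. Period T = 2π√(a³/μ) = 2π√(7938³/398600) = 7038.5 s = 117.31 min.
Single-satellite node shift = (7038.5/86164) × 360° = 29.41°.
With 5 satellites evenly phased, successive equator crossings are 29.41/5 = 5.881° apart.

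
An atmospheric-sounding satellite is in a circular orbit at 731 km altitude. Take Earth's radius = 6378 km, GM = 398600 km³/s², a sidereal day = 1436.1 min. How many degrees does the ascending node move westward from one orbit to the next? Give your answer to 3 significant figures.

Semi-major axis a = 6378 + 731 = 7109 km. Period T = 2π√(a³/μ) = 2π√(7109³/398600) = 5965.2 s = 99.42 min.
During one orbit Earth rotates (5965.2 / 86166) × 360° = 24.92°.

24.9°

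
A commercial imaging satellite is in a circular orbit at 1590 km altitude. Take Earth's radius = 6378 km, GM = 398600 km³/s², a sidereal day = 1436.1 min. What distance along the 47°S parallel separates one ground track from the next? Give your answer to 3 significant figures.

Semi-major axis a = 6378 + 1590 = 7968 km. Period T = 2π√(a³/μ) = 2π√(7968³/398600) = 7078.4 s = 117.97 min.
Node shift per orbit = (7078.4/86166) × 360° = 29.57°.
Equatorial spacing = 29.57 × 111.3 km/° = 3292 km.
At 47° latitude, spacing = 3292 × cos(47°) = 2245 km.

2250 km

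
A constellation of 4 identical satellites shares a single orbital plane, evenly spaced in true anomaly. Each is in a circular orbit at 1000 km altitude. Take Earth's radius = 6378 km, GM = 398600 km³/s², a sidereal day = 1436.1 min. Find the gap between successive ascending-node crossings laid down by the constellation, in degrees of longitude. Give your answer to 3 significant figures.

6.59°

Semi-major axis a = 6378 + 1000 = 7378 km. Period T = 2π√(a³/μ) = 2π√(7378³/398600) = 6306.9 s = 105.12 min.
Single-satellite node shift = (6306.9/86166) × 360° = 26.35°.
With 4 satellites evenly phased, successive equator crossings are 26.35/4 = 6.588° apart.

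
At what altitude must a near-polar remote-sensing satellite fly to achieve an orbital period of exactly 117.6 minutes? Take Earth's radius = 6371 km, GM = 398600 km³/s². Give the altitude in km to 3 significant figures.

1580 km

T = 117.6 min = 7056.0 s.
From T = 2π√(a³/μ): a = (μ T²/4π²)^(1/3) = (398600 × 7056.0² / 4π²)^(1/3) = 7951 km.
Altitude h = a − R = 7951 − 6371 = 1580 km.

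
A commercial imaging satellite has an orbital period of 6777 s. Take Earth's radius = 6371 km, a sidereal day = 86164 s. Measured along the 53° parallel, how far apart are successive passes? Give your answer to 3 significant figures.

Node shift per orbit = (6777.0/86164) × 360° = 28.31°.
Equatorial spacing = 28.31 × 111.2 km/° = 3148 km.
At 53° latitude, spacing = 3148 × cos(53°) = 1895 km.

1890 km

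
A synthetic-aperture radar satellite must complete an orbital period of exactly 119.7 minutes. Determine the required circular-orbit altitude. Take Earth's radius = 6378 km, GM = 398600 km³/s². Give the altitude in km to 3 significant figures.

T = 119.7 min = 7182.0 s.
From T = 2π√(a³/μ): a = (μ T²/4π²)^(1/3) = (398600 × 7182.0² / 4π²)^(1/3) = 8046 km.
Altitude h = a − R = 8046 − 6378 = 1668 km.

1670 km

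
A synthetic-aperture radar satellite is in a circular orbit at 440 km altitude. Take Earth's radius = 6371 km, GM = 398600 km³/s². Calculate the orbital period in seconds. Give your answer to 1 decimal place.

5594.1 seconds

Semi-major axis a = 6371 + 440 = 6811 km. Period T = 2π√(a³/μ) = 2π√(6811³/398600) = 5594.1 s = 93.23 min.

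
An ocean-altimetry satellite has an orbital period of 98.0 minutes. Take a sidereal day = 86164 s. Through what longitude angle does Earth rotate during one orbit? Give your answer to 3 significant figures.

T = 98.0 min = 5880.0 s.
During one orbit Earth rotates (5880.0 / 86164) × 360° = 24.57°.

24.6°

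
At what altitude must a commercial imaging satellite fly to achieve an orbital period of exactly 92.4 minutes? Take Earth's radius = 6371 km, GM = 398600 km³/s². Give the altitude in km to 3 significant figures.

T = 92.4 min = 5544.0 s.
From T = 2π√(a³/μ): a = (μ T²/4π²)^(1/3) = (398600 × 5544.0² / 4π²)^(1/3) = 6770 km.
Altitude h = a − R = 6770 − 6371 = 399 km.

399 km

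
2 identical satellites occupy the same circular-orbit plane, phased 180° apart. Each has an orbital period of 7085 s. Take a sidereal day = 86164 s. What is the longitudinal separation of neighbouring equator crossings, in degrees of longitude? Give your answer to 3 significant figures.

Single-satellite node shift = (7085.0/86164) × 360° = 29.60°.
With 2 satellites evenly phased, successive equator crossings are 29.60/2 = 14.801° apart.

14.8°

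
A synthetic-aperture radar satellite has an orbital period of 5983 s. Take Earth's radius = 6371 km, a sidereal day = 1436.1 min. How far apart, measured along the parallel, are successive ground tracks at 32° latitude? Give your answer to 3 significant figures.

2360 km

Node shift per orbit = (5983.0/86166) × 360° = 25.00°.
Equatorial spacing = 25.00 × 111.2 km/° = 2780 km.
At 32° latitude, spacing = 2780 × cos(32°) = 2357 km.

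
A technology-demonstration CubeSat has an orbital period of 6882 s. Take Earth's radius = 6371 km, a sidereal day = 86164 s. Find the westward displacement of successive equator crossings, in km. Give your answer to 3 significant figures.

3200 km

During one orbit Earth rotates (6882.0 / 86164) × 360° = 28.75°.
At the equator that is 28.75° × (2π·6371/360) km/° = 28.75 × 111.2 = 3197 km.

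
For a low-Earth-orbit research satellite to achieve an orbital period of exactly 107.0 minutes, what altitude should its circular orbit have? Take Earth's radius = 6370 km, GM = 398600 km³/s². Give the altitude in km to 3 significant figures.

1100 km

T = 107.0 min = 6420.0 s.
From T = 2π√(a³/μ): a = (μ T²/4π²)^(1/3) = (398600 × 6420.0² / 4π²)^(1/3) = 7466 km.
Altitude h = a − R = 7466 − 6370 = 1096 km.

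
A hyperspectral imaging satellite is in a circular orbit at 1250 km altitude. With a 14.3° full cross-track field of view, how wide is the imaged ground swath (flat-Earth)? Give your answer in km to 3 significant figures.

Half-angle = 14.3°/2 = 7.15°.
Swath width ≈ 2h·tan(θ/2) = 2 × 1250 × tan(7.15°) = 313.6 km.

314 km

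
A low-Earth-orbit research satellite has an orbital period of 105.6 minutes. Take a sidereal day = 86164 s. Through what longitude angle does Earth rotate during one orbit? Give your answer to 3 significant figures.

26.5°

T = 105.6 min = 6336.0 s.
During one orbit Earth rotates (6336.0 / 86164) × 360° = 26.47°.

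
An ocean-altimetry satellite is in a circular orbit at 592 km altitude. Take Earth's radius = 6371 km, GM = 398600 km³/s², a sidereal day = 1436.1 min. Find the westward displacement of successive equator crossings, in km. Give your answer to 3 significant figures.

Semi-major axis a = 6371 + 592 = 6963 km. Period T = 2π√(a³/μ) = 2π√(6963³/398600) = 5782.4 s = 96.37 min.
During one orbit Earth rotates (5782.4 / 86166) × 360° = 24.16°.
At the equator that is 24.16° × (2π·6371/360) km/° = 24.16 × 111.2 = 2686 km.

2690 km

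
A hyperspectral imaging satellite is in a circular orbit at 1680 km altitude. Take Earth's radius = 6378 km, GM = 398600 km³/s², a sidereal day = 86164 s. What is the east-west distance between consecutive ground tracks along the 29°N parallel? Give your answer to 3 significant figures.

2930 km

Semi-major axis a = 6378 + 1680 = 8058 km. Period T = 2π√(a³/μ) = 2π√(8058³/398600) = 7198.7 s = 119.98 min.
Node shift per orbit = (7198.7/86164) × 360° = 30.08°.
Equatorial spacing = 30.08 × 111.3 km/° = 3348 km.
At 29° latitude, spacing = 3348 × cos(29°) = 2928 km.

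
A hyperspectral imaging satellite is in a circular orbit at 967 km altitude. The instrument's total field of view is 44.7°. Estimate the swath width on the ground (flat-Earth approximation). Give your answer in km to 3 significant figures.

Half-angle = 44.7°/2 = 22.35°.
Swath width ≈ 2h·tan(θ/2) = 2 × 967 × tan(22.35°) = 795.2 km.

795 km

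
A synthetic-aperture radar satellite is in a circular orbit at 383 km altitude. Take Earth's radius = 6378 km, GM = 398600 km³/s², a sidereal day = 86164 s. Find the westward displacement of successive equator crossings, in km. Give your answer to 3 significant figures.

2570 km

Semi-major axis a = 6378 + 383 = 6761 km. Period T = 2π√(a³/μ) = 2π√(6761³/398600) = 5532.6 s = 92.21 min.
During one orbit Earth rotates (5532.6 / 86164) × 360° = 23.12°.
At the equator that is 23.12° × (2π·6378/360) km/° = 23.12 × 111.3 = 2573 km.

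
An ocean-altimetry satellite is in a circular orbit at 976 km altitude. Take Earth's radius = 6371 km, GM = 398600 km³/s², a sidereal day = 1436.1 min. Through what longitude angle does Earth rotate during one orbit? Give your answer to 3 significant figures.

26.2°

Semi-major axis a = 6371 + 976 = 7347 km. Period T = 2π√(a³/μ) = 2π√(7347³/398600) = 6267.2 s = 104.45 min.
During one orbit Earth rotates (6267.2 / 86166) × 360° = 26.18°.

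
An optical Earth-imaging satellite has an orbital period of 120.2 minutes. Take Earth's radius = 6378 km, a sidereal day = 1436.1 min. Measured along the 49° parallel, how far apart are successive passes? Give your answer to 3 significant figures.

T = 120.2 min = 7212.0 s.
Node shift per orbit = (7212.0/86166) × 360° = 30.13°.
Equatorial spacing = 30.13 × 111.3 km/° = 3354 km.
At 49° latitude, spacing = 3354 × cos(49°) = 2201 km.

2200 km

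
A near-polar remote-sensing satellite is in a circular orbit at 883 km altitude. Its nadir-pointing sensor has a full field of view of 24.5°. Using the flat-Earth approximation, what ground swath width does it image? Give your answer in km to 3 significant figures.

Half-angle = 24.5°/2 = 12.25°.
Swath width ≈ 2h·tan(θ/2) = 2 × 883 × tan(12.25°) = 383.4 km.

383 km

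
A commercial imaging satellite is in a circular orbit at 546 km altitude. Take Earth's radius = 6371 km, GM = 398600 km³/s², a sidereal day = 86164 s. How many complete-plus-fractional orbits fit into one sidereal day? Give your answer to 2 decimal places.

Semi-major axis a = 6371 + 546 = 6917 km. Period T = 2π√(a³/μ) = 2π√(6917³/398600) = 5725.2 s = 95.42 min.
Orbits per sidereal day = 86164 / 5725.2 = 15.050.

15.05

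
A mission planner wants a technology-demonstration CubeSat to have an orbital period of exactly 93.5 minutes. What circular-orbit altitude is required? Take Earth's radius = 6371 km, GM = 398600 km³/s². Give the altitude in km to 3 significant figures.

T = 93.5 min = 5610.0 s.
From T = 2π√(a³/μ): a = (μ T²/4π²)^(1/3) = (398600 × 5610.0² / 4π²)^(1/3) = 6824 km.
Altitude h = a − R = 6824 − 6371 = 453 km.

453 km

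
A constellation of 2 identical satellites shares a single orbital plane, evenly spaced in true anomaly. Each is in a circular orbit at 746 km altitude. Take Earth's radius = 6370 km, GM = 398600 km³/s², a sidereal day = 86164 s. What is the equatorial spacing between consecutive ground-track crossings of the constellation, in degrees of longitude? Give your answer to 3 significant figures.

Semi-major axis a = 6370 + 746 = 7116 km. Period T = 2π√(a³/μ) = 2π√(7116³/398600) = 5974.0 s = 99.57 min.
Single-satellite node shift = (5974.0/86164) × 360° = 24.96°.
With 2 satellites evenly phased, successive equator crossings are 24.96/2 = 12.480° apart.

12.5°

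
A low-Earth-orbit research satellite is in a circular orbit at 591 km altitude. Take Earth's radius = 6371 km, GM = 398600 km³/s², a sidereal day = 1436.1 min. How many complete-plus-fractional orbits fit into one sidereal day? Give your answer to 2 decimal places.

Semi-major axis a = 6371 + 591 = 6962 km. Period T = 2π√(a³/μ) = 2π√(6962³/398600) = 5781.1 s = 96.35 min.
Orbits per sidereal day = 86166 / 5781.1 = 14.905.

14.90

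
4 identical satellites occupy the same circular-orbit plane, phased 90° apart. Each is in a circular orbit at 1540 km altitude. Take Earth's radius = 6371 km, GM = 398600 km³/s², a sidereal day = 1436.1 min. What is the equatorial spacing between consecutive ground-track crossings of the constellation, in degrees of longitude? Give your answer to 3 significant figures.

7.31°

Semi-major axis a = 6371 + 1540 = 7911 km. Period T = 2π√(a³/μ) = 2π√(7911³/398600) = 7002.6 s = 116.71 min.
Single-satellite node shift = (7002.6/86166) × 360° = 29.26°.
With 4 satellites evenly phased, successive equator crossings are 29.26/4 = 7.314° apart.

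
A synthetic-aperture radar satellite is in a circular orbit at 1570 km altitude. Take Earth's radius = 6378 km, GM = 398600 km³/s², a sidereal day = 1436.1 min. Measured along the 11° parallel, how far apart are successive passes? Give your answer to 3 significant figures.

Semi-major axis a = 6378 + 1570 = 7948 km. Period T = 2π√(a³/μ) = 2π√(7948³/398600) = 7051.8 s = 117.53 min.
Node shift per orbit = (7051.8/86166) × 360° = 29.46°.
Equatorial spacing = 29.46 × 111.3 km/° = 3280 km.
At 11° latitude, spacing = 3280 × cos(11°) = 3219 km.

3220 km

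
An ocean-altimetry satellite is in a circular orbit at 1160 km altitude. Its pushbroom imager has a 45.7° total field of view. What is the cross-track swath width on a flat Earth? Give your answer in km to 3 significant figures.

978 km

Half-angle = 45.7°/2 = 22.85°.
Swath width ≈ 2h·tan(θ/2) = 2 × 1160 × tan(22.85°) = 977.6 km.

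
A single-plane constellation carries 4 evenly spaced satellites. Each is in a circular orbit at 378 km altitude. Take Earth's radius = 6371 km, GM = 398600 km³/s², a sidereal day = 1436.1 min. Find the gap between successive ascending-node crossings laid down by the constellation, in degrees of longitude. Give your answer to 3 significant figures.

Semi-major axis a = 6371 + 378 = 6749 km. Period T = 2π√(a³/μ) = 2π√(6749³/398600) = 5517.9 s = 91.96 min.
Single-satellite node shift = (5517.9/86166) × 360° = 23.05°.
With 4 satellites evenly phased, successive equator crossings are 23.05/4 = 5.763° apart.

5.76°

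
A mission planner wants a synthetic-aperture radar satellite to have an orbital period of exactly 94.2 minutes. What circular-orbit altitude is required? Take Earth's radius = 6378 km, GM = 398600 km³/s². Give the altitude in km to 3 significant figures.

480 km

T = 94.2 min = 5652.0 s.
From T = 2π√(a³/μ): a = (μ T²/4π²)^(1/3) = (398600 × 5652.0² / 4π²)^(1/3) = 6858 km.
Altitude h = a − R = 6858 − 6378 = 480 km.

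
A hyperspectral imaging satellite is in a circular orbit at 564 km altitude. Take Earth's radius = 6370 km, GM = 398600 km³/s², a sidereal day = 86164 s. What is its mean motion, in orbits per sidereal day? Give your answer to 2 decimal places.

14.99

Semi-major axis a = 6370 + 564 = 6934 km. Period T = 2π√(a³/μ) = 2π√(6934³/398600) = 5746.3 s = 95.77 min.
Orbits per sidereal day = 86164 / 5746.3 = 14.995.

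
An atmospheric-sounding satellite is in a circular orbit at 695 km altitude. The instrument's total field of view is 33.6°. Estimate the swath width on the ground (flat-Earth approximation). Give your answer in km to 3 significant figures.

420 km

Half-angle = 33.6°/2 = 16.8°.
Swath width ≈ 2h·tan(θ/2) = 2 × 695 × tan(16.8°) = 419.7 km.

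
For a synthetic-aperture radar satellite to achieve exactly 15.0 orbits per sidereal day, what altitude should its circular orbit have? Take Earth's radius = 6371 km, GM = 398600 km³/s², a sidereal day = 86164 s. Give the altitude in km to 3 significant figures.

561 km

Required period T = 86164 / 15.0 = 5744.3 s.
From T = 2π√(a³/μ): a = (μ T²/4π²)^(1/3) = (398600 × 5744.3² / 4π²)^(1/3) = 6932 km.
Altitude h = a − R = 6932 − 6371 = 561 km.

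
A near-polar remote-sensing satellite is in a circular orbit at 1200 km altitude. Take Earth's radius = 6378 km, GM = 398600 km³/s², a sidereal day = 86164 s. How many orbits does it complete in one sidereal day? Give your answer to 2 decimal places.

13.12

Semi-major axis a = 6378 + 1200 = 7578 km. Period T = 2π√(a³/μ) = 2π√(7578³/398600) = 6565.1 s = 109.42 min.
Orbits per sidereal day = 86164 / 6565.1 = 13.124.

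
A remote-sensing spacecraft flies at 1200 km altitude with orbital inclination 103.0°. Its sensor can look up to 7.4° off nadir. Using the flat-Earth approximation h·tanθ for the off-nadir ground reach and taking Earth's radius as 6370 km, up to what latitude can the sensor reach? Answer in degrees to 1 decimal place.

Retrograde orbit: the ground track reaches ±(180° − i) = ±(180 − 103.0) = ±77.0°.
Sensor half-swath on the ground ≈ 1200·tan(7.4°) = 156 km = 1.40° of latitude.
Maximum observable latitude ≈ 77.0 + 1.40 = 78.4°.

78.4°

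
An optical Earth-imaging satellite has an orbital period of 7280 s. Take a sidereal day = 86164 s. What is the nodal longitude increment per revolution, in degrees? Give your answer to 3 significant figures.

During one orbit Earth rotates (7280.0 / 86164) × 360° = 30.42°.

30.4°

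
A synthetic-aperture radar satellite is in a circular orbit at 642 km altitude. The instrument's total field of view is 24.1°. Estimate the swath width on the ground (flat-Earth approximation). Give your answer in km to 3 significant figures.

274 km

Half-angle = 24.1°/2 = 12.05°.
Swath width ≈ 2h·tan(θ/2) = 2 × 642 × tan(12.05°) = 274.1 km.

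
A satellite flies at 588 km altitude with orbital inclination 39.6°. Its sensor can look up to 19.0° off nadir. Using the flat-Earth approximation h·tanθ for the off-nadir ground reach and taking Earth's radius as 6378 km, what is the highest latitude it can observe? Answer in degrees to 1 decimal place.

41.4°

For a prograde orbit the ground track reaches latitude ±i = ±39.6°.
Sensor half-swath on the ground ≈ 588·tan(19.0°) = 202 km = 1.82° of latitude.
Maximum observable latitude ≈ 39.6 + 1.82 = 41.4°.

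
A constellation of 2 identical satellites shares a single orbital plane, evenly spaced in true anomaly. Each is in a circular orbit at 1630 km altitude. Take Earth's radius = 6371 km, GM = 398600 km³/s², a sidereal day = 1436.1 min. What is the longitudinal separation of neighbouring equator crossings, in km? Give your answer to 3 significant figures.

1650 km

Semi-major axis a = 6371 + 1630 = 8001 km. Period T = 2π√(a³/μ) = 2π√(8001³/398600) = 7122.4 s = 118.71 min.
Single-satellite node shift = (7122.4/86166) × 360° = 29.76°.
With 2 satellites evenly phased, successive equator crossings are 29.76/2 = 14.879° apart.
That is 14.879 × 111.2 = 1654 km at the equator.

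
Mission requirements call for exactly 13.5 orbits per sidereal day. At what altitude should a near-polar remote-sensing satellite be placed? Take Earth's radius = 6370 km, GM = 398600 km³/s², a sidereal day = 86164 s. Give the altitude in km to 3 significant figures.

1070 km

Required period T = 86164 / 13.5 = 6382.5 s.
From T = 2π√(a³/μ): a = (μ T²/4π²)^(1/3) = (398600 × 6382.5² / 4π²)^(1/3) = 7437 km.
Altitude h = a − R = 7437 − 6370 = 1067 km.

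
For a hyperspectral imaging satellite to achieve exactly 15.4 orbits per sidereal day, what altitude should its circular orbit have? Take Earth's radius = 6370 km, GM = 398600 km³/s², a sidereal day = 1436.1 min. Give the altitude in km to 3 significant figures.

Required period T = 86166 / 15.4 = 5595.2 s.
From T = 2π√(a³/μ): a = (μ T²/4π²)^(1/3) = (398600 × 5595.2² / 4π²)^(1/3) = 6812 km.
Altitude h = a − R = 6812 − 6370 = 442 km.

442 km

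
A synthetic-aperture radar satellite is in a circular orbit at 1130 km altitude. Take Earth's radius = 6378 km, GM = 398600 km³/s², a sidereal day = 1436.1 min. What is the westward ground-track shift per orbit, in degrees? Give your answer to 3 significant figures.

Semi-major axis a = 6378 + 1130 = 7508 km. Period T = 2π√(a³/μ) = 2π√(7508³/398600) = 6474.4 s = 107.91 min.
During one orbit Earth rotates (6474.4 / 86166) × 360° = 27.05°.

27.0°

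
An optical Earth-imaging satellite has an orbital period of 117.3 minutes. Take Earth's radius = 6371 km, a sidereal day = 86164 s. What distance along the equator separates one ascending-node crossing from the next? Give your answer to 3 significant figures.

T = 117.3 min = 7038.0 s.
During one orbit Earth rotates (7038.0 / 86164) × 360° = 29.41°.
At the equator that is 29.41° × (2π·6371/360) km/° = 29.41 × 111.2 = 3270 km.

3270 km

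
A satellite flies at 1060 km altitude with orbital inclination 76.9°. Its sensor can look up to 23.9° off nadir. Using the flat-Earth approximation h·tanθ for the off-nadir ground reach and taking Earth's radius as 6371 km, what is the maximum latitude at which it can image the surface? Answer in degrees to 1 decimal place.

81.1°

For a prograde orbit the ground track reaches latitude ±i = ±76.9°.
Sensor half-swath on the ground ≈ 1060·tan(23.9°) = 470 km = 4.22° of latitude.
Maximum observable latitude ≈ 76.9 + 4.22 = 81.1°.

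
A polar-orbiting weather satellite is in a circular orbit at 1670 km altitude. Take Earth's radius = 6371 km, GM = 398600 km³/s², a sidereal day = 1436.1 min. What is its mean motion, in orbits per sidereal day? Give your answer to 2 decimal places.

12.01

Semi-major axis a = 6371 + 1670 = 8041 km. Period T = 2π√(a³/μ) = 2π√(8041³/398600) = 7175.9 s = 119.60 min.
Orbits per sidereal day = 86166 / 7175.9 = 12.008.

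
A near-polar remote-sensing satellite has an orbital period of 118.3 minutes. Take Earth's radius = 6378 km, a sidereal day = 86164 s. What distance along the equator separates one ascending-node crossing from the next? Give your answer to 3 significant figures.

T = 118.3 min = 7098.0 s.
During one orbit Earth rotates (7098.0 / 86164) × 360° = 29.66°.
At the equator that is 29.66° × (2π·6378/360) km/° = 29.66 × 111.3 = 3301 km.

3300 km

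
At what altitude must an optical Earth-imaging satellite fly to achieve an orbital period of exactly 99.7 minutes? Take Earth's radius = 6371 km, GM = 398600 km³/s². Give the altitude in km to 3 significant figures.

751 km

T = 99.7 min = 5982.0 s.
From T = 2π√(a³/μ): a = (μ T²/4π²)^(1/3) = (398600 × 5982.0² / 4π²)^(1/3) = 7122 km.
Altitude h = a − R = 7122 − 6371 = 751 km.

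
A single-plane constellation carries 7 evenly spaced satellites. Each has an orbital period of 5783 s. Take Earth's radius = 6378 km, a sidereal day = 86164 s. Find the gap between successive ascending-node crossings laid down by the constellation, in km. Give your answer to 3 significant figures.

Single-satellite node shift = (5783.0/86164) × 360° = 24.16°.
With 7 satellites evenly phased, successive equator crossings are 24.16/7 = 3.452° apart.
That is 3.452 × 111.3 = 384 km at the equator.

384 km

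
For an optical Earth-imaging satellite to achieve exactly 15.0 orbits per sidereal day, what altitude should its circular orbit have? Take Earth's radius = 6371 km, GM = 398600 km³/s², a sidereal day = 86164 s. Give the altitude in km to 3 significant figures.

561 km

Required period T = 86164 / 15.0 = 5744.3 s.
From T = 2π√(a³/μ): a = (μ T²/4π²)^(1/3) = (398600 × 5744.3² / 4π²)^(1/3) = 6932 km.
Altitude h = a − R = 6932 − 6371 = 561 km.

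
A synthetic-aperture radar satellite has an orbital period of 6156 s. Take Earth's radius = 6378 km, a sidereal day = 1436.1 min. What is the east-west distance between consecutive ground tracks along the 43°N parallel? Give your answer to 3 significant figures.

Node shift per orbit = (6156.0/86166) × 360° = 25.72°.
Equatorial spacing = 25.72 × 111.3 km/° = 2863 km.
At 43° latitude, spacing = 2863 × cos(43°) = 2094 km.

2090 km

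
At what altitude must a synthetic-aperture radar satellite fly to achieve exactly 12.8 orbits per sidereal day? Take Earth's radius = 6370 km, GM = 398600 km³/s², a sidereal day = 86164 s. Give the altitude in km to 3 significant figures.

Required period T = 86164 / 12.8 = 6731.6 s.
From T = 2π√(a³/μ): a = (μ T²/4π²)^(1/3) = (398600 × 6731.6² / 4π²)^(1/3) = 7706 km.
Altitude h = a − R = 7706 − 6370 = 1336 km.

1340 km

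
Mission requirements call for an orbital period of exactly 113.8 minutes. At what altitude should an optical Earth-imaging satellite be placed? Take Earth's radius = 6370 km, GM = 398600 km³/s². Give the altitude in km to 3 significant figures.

T = 113.8 min = 6828.0 s.
From T = 2π√(a³/μ): a = (μ T²/4π²)^(1/3) = (398600 × 6828.0² / 4π²)^(1/3) = 7779 km.
Altitude h = a − R = 7779 − 6370 = 1409 km.

1410 km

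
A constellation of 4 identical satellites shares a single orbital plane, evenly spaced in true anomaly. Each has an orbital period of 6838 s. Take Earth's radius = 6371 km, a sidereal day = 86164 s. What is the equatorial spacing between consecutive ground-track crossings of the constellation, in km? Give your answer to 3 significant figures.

Single-satellite node shift = (6838.0/86164) × 360° = 28.57°.
With 4 satellites evenly phased, successive equator crossings are 28.57/4 = 7.142° apart.
That is 7.142 × 111.2 = 794 km at the equator.

794 km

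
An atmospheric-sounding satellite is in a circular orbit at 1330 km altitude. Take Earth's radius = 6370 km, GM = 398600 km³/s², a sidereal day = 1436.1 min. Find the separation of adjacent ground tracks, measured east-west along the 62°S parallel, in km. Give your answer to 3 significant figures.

1470 km

Semi-major axis a = 6370 + 1330 = 7700 km. Period T = 2π√(a³/μ) = 2π√(7700³/398600) = 6724.3 s = 112.07 min.
Node shift per orbit = (6724.3/86166) × 360° = 28.09°.
Equatorial spacing = 28.09 × 111.2 km/° = 3123 km.
At 62° latitude, spacing = 3123 × cos(62°) = 1466 km.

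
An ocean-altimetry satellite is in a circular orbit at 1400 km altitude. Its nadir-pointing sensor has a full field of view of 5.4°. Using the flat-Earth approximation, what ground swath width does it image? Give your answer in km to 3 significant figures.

Half-angle = 5.4°/2 = 2.7°.
Swath width ≈ 2h·tan(θ/2) = 2 × 1400 × tan(2.7°) = 132.0 km.

132 km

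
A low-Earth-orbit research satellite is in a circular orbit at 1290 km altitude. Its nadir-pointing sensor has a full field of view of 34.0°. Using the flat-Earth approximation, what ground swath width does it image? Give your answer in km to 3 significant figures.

789 km

Half-angle = 34.0°/2 = 17°.
Swath width ≈ 2h·tan(θ/2) = 2 × 1290 × tan(17°) = 788.8 km.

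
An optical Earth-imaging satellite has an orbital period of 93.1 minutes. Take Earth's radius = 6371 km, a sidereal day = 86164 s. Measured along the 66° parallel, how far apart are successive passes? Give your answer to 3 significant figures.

1060 km

T = 93.1 min = 5586.0 s.
Node shift per orbit = (5586.0/86164) × 360° = 23.34°.
Equatorial spacing = 23.34 × 111.2 km/° = 2595 km.
At 66° latitude, spacing = 2595 × cos(66°) = 1056 km.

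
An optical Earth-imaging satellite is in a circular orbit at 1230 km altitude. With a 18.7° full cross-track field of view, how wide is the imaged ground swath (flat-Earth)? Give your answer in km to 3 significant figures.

Half-angle = 18.7°/2 = 9.35°.
Swath width ≈ 2h·tan(θ/2) = 2 × 1230 × tan(9.35°) = 405.0 km.

405 km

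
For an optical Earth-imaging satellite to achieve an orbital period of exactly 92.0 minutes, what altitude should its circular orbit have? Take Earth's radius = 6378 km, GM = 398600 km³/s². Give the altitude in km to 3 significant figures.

T = 92.0 min = 5520.0 s.
From T = 2π√(a³/μ): a = (μ T²/4π²)^(1/3) = (398600 × 5520.0² / 4π²)^(1/3) = 6751 km.
Altitude h = a − R = 6751 − 6378 = 373 km.

373 km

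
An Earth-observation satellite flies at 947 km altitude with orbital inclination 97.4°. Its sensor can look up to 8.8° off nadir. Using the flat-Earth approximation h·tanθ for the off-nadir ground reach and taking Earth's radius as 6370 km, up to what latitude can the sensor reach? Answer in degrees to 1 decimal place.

Retrograde orbit: the ground track reaches ±(180° − i) = ±(180 − 97.4) = ±82.6°.
Sensor half-swath on the ground ≈ 947·tan(8.8°) = 147 km = 1.32° of latitude.
Maximum observable latitude ≈ 82.6 + 1.32 = 83.9°.

83.9°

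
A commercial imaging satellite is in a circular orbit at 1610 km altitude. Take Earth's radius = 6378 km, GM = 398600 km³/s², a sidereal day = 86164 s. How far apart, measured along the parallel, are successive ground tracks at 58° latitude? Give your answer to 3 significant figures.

Semi-major axis a = 6378 + 1610 = 7988 km. Period T = 2π√(a³/μ) = 2π√(7988³/398600) = 7105.1 s = 118.42 min.
Node shift per orbit = (7105.1/86164) × 360° = 29.69°.
Equatorial spacing = 29.69 × 111.3 km/° = 3305 km.
At 58° latitude, spacing = 3305 × cos(58°) = 1751 km.

1750 km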